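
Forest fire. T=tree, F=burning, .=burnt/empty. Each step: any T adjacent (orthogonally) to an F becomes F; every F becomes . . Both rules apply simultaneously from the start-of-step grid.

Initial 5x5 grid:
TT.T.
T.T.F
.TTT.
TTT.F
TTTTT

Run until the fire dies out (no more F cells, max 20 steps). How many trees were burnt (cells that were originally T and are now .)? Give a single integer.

Answer: 12

Derivation:
Step 1: +1 fires, +2 burnt (F count now 1)
Step 2: +1 fires, +1 burnt (F count now 1)
Step 3: +1 fires, +1 burnt (F count now 1)
Step 4: +2 fires, +1 burnt (F count now 2)
Step 5: +3 fires, +2 burnt (F count now 3)
Step 6: +4 fires, +3 burnt (F count now 4)
Step 7: +0 fires, +4 burnt (F count now 0)
Fire out after step 7
Initially T: 16, now '.': 21
Total burnt (originally-T cells now '.'): 12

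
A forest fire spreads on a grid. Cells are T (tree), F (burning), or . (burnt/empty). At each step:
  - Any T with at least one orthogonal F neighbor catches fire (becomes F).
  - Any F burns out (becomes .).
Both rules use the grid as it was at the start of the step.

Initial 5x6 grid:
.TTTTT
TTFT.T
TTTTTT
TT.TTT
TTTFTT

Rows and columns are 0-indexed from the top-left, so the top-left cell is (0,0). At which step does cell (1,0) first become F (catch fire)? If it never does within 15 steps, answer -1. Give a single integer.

Step 1: cell (1,0)='T' (+7 fires, +2 burnt)
Step 2: cell (1,0)='F' (+8 fires, +7 burnt)
  -> target ignites at step 2
Step 3: cell (1,0)='.' (+6 fires, +8 burnt)
Step 4: cell (1,0)='.' (+3 fires, +6 burnt)
Step 5: cell (1,0)='.' (+1 fires, +3 burnt)
Step 6: cell (1,0)='.' (+0 fires, +1 burnt)
  fire out at step 6

2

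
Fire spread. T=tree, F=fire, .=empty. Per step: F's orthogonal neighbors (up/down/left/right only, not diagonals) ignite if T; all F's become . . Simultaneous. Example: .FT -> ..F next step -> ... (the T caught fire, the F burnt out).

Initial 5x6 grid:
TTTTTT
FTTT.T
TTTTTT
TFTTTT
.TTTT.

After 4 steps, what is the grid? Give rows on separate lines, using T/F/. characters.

Step 1: 7 trees catch fire, 2 burn out
  FTTTTT
  .FTT.T
  FFTTTT
  F.FTTT
  .FTTT.
Step 2: 5 trees catch fire, 7 burn out
  .FTTTT
  ..FT.T
  ..FTTT
  ...FTT
  ..FTT.
Step 3: 5 trees catch fire, 5 burn out
  ..FTTT
  ...F.T
  ...FTT
  ....FT
  ...FT.
Step 4: 4 trees catch fire, 5 burn out
  ...FTT
  .....T
  ....FT
  .....F
  ....F.

...FTT
.....T
....FT
.....F
....F.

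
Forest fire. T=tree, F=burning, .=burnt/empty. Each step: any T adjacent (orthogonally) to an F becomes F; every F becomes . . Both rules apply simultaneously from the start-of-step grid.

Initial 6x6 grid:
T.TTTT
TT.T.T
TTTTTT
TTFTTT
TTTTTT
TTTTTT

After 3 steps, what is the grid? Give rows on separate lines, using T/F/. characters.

Step 1: 4 trees catch fire, 1 burn out
  T.TTTT
  TT.T.T
  TTFTTT
  TF.FTT
  TTFTTT
  TTTTTT
Step 2: 7 trees catch fire, 4 burn out
  T.TTTT
  TT.T.T
  TF.FTT
  F...FT
  TF.FTT
  TTFTTT
Step 3: 9 trees catch fire, 7 burn out
  T.TTTT
  TF.F.T
  F...FT
  .....F
  F...FT
  TF.FTT

T.TTTT
TF.F.T
F...FT
.....F
F...FT
TF.FTT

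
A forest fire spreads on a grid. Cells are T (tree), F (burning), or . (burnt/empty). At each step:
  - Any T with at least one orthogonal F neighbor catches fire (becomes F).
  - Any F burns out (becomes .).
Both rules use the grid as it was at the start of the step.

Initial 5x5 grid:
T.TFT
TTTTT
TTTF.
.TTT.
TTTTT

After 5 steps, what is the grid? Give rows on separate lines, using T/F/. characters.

Step 1: 5 trees catch fire, 2 burn out
  T.F.F
  TTTFT
  TTF..
  .TTF.
  TTTTT
Step 2: 5 trees catch fire, 5 burn out
  T....
  TTF.F
  TF...
  .TF..
  TTTFT
Step 3: 5 trees catch fire, 5 burn out
  T....
  TF...
  F....
  .F...
  TTF.F
Step 4: 2 trees catch fire, 5 burn out
  T....
  F....
  .....
  .....
  TF...
Step 5: 2 trees catch fire, 2 burn out
  F....
  .....
  .....
  .....
  F....

F....
.....
.....
.....
F....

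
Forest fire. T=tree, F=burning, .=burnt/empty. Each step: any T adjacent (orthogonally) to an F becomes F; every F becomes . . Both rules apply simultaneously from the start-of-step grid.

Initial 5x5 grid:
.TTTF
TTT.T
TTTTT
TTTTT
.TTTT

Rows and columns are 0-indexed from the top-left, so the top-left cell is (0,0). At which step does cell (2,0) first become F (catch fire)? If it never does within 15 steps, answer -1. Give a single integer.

Step 1: cell (2,0)='T' (+2 fires, +1 burnt)
Step 2: cell (2,0)='T' (+2 fires, +2 burnt)
Step 3: cell (2,0)='T' (+4 fires, +2 burnt)
Step 4: cell (2,0)='T' (+4 fires, +4 burnt)
Step 5: cell (2,0)='T' (+4 fires, +4 burnt)
Step 6: cell (2,0)='F' (+3 fires, +4 burnt)
  -> target ignites at step 6
Step 7: cell (2,0)='.' (+2 fires, +3 burnt)
Step 8: cell (2,0)='.' (+0 fires, +2 burnt)
  fire out at step 8

6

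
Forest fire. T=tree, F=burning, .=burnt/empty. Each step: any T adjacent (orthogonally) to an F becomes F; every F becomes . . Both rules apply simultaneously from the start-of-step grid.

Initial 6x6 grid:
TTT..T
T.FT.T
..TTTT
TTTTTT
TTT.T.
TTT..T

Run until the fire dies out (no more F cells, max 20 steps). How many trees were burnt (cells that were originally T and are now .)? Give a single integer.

Step 1: +3 fires, +1 burnt (F count now 3)
Step 2: +3 fires, +3 burnt (F count now 3)
Step 3: +5 fires, +3 burnt (F count now 5)
Step 4: +6 fires, +5 burnt (F count now 6)
Step 5: +5 fires, +6 burnt (F count now 5)
Step 6: +2 fires, +5 burnt (F count now 2)
Step 7: +0 fires, +2 burnt (F count now 0)
Fire out after step 7
Initially T: 25, now '.': 35
Total burnt (originally-T cells now '.'): 24

Answer: 24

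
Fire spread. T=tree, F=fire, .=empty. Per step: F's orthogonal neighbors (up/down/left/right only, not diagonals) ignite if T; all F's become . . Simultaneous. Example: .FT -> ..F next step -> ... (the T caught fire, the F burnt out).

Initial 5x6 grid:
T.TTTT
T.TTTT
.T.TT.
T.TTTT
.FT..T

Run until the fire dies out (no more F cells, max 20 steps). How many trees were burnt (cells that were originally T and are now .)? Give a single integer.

Answer: 16

Derivation:
Step 1: +1 fires, +1 burnt (F count now 1)
Step 2: +1 fires, +1 burnt (F count now 1)
Step 3: +1 fires, +1 burnt (F count now 1)
Step 4: +2 fires, +1 burnt (F count now 2)
Step 5: +3 fires, +2 burnt (F count now 3)
Step 6: +4 fires, +3 burnt (F count now 4)
Step 7: +3 fires, +4 burnt (F count now 3)
Step 8: +1 fires, +3 burnt (F count now 1)
Step 9: +0 fires, +1 burnt (F count now 0)
Fire out after step 9
Initially T: 20, now '.': 26
Total burnt (originally-T cells now '.'): 16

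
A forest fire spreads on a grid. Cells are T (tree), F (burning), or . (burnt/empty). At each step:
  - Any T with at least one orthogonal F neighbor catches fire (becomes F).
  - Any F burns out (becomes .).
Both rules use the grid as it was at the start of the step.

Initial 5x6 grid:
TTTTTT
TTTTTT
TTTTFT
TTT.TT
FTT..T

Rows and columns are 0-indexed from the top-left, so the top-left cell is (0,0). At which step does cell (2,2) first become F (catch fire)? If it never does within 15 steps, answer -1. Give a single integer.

Step 1: cell (2,2)='T' (+6 fires, +2 burnt)
Step 2: cell (2,2)='F' (+8 fires, +6 burnt)
  -> target ignites at step 2
Step 3: cell (2,2)='.' (+7 fires, +8 burnt)
Step 4: cell (2,2)='.' (+3 fires, +7 burnt)
Step 5: cell (2,2)='.' (+1 fires, +3 burnt)
Step 6: cell (2,2)='.' (+0 fires, +1 burnt)
  fire out at step 6

2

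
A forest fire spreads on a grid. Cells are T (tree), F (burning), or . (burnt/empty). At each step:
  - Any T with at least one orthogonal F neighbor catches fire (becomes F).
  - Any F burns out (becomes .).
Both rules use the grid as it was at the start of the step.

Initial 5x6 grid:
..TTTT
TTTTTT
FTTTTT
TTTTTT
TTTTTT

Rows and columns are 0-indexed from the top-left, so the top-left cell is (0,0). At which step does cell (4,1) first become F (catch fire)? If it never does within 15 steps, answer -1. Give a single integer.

Step 1: cell (4,1)='T' (+3 fires, +1 burnt)
Step 2: cell (4,1)='T' (+4 fires, +3 burnt)
Step 3: cell (4,1)='F' (+4 fires, +4 burnt)
  -> target ignites at step 3
Step 4: cell (4,1)='.' (+5 fires, +4 burnt)
Step 5: cell (4,1)='.' (+5 fires, +5 burnt)
Step 6: cell (4,1)='.' (+4 fires, +5 burnt)
Step 7: cell (4,1)='.' (+2 fires, +4 burnt)
Step 8: cell (4,1)='.' (+0 fires, +2 burnt)
  fire out at step 8

3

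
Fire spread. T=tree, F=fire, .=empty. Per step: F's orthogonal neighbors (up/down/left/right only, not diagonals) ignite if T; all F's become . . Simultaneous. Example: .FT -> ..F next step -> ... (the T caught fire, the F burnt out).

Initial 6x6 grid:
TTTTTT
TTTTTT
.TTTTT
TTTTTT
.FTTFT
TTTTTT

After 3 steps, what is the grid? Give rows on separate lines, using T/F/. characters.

Step 1: 7 trees catch fire, 2 burn out
  TTTTTT
  TTTTTT
  .TTTTT
  TFTTFT
  ..FF.F
  TFTTFT
Step 2: 10 trees catch fire, 7 burn out
  TTTTTT
  TTTTTT
  .FTTFT
  F.FF.F
  ......
  F.FF.F
Step 3: 5 trees catch fire, 10 burn out
  TTTTTT
  TFTTFT
  ..FF.F
  ......
  ......
  ......

TTTTTT
TFTTFT
..FF.F
......
......
......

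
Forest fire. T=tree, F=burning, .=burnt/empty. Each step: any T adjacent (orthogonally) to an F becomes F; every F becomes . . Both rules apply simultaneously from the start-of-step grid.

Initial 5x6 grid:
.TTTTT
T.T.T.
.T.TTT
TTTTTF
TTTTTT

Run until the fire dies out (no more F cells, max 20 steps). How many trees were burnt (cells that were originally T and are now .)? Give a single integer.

Step 1: +3 fires, +1 burnt (F count now 3)
Step 2: +3 fires, +3 burnt (F count now 3)
Step 3: +4 fires, +3 burnt (F count now 4)
Step 4: +3 fires, +4 burnt (F count now 3)
Step 5: +5 fires, +3 burnt (F count now 5)
Step 6: +2 fires, +5 burnt (F count now 2)
Step 7: +2 fires, +2 burnt (F count now 2)
Step 8: +0 fires, +2 burnt (F count now 0)
Fire out after step 8
Initially T: 23, now '.': 29
Total burnt (originally-T cells now '.'): 22

Answer: 22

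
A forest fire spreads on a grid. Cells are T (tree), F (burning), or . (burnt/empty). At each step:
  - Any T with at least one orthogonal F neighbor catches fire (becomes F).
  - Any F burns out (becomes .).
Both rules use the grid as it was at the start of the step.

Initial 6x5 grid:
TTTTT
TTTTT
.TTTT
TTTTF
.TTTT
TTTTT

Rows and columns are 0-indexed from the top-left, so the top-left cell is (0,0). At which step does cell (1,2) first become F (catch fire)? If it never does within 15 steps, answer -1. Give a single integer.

Step 1: cell (1,2)='T' (+3 fires, +1 burnt)
Step 2: cell (1,2)='T' (+5 fires, +3 burnt)
Step 3: cell (1,2)='T' (+6 fires, +5 burnt)
Step 4: cell (1,2)='F' (+6 fires, +6 burnt)
  -> target ignites at step 4
Step 5: cell (1,2)='.' (+3 fires, +6 burnt)
Step 6: cell (1,2)='.' (+3 fires, +3 burnt)
Step 7: cell (1,2)='.' (+1 fires, +3 burnt)
Step 8: cell (1,2)='.' (+0 fires, +1 burnt)
  fire out at step 8

4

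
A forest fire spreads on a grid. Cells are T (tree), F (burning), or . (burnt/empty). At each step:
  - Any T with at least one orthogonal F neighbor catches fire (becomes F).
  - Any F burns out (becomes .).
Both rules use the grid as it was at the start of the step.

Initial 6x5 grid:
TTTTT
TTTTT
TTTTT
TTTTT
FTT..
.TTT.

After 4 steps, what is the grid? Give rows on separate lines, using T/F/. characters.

Step 1: 2 trees catch fire, 1 burn out
  TTTTT
  TTTTT
  TTTTT
  FTTTT
  .FT..
  .TTT.
Step 2: 4 trees catch fire, 2 burn out
  TTTTT
  TTTTT
  FTTTT
  .FTTT
  ..F..
  .FTT.
Step 3: 4 trees catch fire, 4 burn out
  TTTTT
  FTTTT
  .FTTT
  ..FTT
  .....
  ..FT.
Step 4: 5 trees catch fire, 4 burn out
  FTTTT
  .FTTT
  ..FTT
  ...FT
  .....
  ...F.

FTTTT
.FTTT
..FTT
...FT
.....
...F.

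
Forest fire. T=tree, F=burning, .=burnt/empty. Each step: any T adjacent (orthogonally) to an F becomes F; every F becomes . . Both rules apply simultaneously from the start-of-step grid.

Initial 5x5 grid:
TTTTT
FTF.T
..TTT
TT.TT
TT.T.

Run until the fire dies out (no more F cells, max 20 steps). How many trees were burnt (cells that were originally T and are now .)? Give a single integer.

Step 1: +4 fires, +2 burnt (F count now 4)
Step 2: +3 fires, +4 burnt (F count now 3)
Step 3: +3 fires, +3 burnt (F count now 3)
Step 4: +3 fires, +3 burnt (F count now 3)
Step 5: +0 fires, +3 burnt (F count now 0)
Fire out after step 5
Initially T: 17, now '.': 21
Total burnt (originally-T cells now '.'): 13

Answer: 13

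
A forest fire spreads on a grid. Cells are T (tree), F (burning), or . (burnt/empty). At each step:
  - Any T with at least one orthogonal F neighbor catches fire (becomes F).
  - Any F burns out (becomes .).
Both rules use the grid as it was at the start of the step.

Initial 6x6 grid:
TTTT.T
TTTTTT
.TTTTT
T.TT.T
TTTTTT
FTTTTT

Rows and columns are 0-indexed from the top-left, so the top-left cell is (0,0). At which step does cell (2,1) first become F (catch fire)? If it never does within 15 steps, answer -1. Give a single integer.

Step 1: cell (2,1)='T' (+2 fires, +1 burnt)
Step 2: cell (2,1)='T' (+3 fires, +2 burnt)
Step 3: cell (2,1)='T' (+2 fires, +3 burnt)
Step 4: cell (2,1)='T' (+3 fires, +2 burnt)
Step 5: cell (2,1)='T' (+4 fires, +3 burnt)
Step 6: cell (2,1)='F' (+4 fires, +4 burnt)
  -> target ignites at step 6
Step 7: cell (2,1)='.' (+5 fires, +4 burnt)
Step 8: cell (2,1)='.' (+5 fires, +5 burnt)
Step 9: cell (2,1)='.' (+2 fires, +5 burnt)
Step 10: cell (2,1)='.' (+1 fires, +2 burnt)
Step 11: cell (2,1)='.' (+0 fires, +1 burnt)
  fire out at step 11

6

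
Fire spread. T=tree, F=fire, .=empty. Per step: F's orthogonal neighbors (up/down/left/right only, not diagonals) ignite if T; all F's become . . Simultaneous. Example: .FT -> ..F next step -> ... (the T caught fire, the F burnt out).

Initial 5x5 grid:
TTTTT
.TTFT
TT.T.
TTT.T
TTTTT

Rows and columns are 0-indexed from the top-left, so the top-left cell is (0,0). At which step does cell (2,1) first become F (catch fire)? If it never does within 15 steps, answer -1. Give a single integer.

Step 1: cell (2,1)='T' (+4 fires, +1 burnt)
Step 2: cell (2,1)='T' (+3 fires, +4 burnt)
Step 3: cell (2,1)='F' (+2 fires, +3 burnt)
  -> target ignites at step 3
Step 4: cell (2,1)='.' (+3 fires, +2 burnt)
Step 5: cell (2,1)='.' (+3 fires, +3 burnt)
Step 6: cell (2,1)='.' (+2 fires, +3 burnt)
Step 7: cell (2,1)='.' (+1 fires, +2 burnt)
Step 8: cell (2,1)='.' (+1 fires, +1 burnt)
Step 9: cell (2,1)='.' (+1 fires, +1 burnt)
Step 10: cell (2,1)='.' (+0 fires, +1 burnt)
  fire out at step 10

3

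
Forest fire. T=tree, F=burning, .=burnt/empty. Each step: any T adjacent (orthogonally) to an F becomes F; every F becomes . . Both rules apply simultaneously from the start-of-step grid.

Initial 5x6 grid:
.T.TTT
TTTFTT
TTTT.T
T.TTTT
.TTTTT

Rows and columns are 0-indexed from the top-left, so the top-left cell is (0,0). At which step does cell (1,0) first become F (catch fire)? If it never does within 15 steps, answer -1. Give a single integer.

Step 1: cell (1,0)='T' (+4 fires, +1 burnt)
Step 2: cell (1,0)='T' (+5 fires, +4 burnt)
Step 3: cell (1,0)='F' (+8 fires, +5 burnt)
  -> target ignites at step 3
Step 4: cell (1,0)='.' (+4 fires, +8 burnt)
Step 5: cell (1,0)='.' (+3 fires, +4 burnt)
Step 6: cell (1,0)='.' (+0 fires, +3 burnt)
  fire out at step 6

3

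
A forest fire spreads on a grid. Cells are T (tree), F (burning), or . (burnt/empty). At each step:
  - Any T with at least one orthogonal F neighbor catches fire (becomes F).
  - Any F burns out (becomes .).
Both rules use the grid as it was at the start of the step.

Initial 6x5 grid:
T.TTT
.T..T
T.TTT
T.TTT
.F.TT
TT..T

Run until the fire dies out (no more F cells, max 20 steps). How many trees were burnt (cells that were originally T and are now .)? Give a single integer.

Answer: 2

Derivation:
Step 1: +1 fires, +1 burnt (F count now 1)
Step 2: +1 fires, +1 burnt (F count now 1)
Step 3: +0 fires, +1 burnt (F count now 0)
Fire out after step 3
Initially T: 19, now '.': 13
Total burnt (originally-T cells now '.'): 2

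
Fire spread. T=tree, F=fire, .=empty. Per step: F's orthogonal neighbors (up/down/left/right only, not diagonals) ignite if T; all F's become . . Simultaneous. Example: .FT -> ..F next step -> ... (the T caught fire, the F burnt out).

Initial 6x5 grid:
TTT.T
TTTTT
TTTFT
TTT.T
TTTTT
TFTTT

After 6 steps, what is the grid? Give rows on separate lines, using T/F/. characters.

Step 1: 6 trees catch fire, 2 burn out
  TTT.T
  TTTFT
  TTF.F
  TTT.T
  TFTTT
  F.FTT
Step 2: 9 trees catch fire, 6 burn out
  TTT.T
  TTF.F
  TF...
  TFF.F
  F.FTT
  ...FT
Step 3: 8 trees catch fire, 9 burn out
  TTF.F
  TF...
  F....
  F....
  ...FF
  ....F
Step 4: 2 trees catch fire, 8 burn out
  TF...
  F....
  .....
  .....
  .....
  .....
Step 5: 1 trees catch fire, 2 burn out
  F....
  .....
  .....
  .....
  .....
  .....
Step 6: 0 trees catch fire, 1 burn out
  .....
  .....
  .....
  .....
  .....
  .....

.....
.....
.....
.....
.....
.....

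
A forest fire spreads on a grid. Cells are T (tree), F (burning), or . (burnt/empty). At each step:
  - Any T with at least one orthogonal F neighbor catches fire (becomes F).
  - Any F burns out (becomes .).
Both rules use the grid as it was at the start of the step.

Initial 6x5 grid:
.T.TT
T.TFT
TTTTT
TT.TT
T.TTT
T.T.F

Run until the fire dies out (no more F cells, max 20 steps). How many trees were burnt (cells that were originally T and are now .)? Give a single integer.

Step 1: +5 fires, +2 burnt (F count now 5)
Step 2: +6 fires, +5 burnt (F count now 6)
Step 3: +2 fires, +6 burnt (F count now 2)
Step 4: +3 fires, +2 burnt (F count now 3)
Step 5: +2 fires, +3 burnt (F count now 2)
Step 6: +1 fires, +2 burnt (F count now 1)
Step 7: +1 fires, +1 burnt (F count now 1)
Step 8: +0 fires, +1 burnt (F count now 0)
Fire out after step 8
Initially T: 21, now '.': 29
Total burnt (originally-T cells now '.'): 20

Answer: 20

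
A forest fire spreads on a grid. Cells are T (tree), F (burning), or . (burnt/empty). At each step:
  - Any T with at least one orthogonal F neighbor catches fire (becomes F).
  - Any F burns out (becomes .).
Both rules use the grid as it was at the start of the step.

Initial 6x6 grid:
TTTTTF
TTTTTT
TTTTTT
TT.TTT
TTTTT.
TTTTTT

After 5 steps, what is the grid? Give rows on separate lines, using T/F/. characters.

Step 1: 2 trees catch fire, 1 burn out
  TTTTF.
  TTTTTF
  TTTTTT
  TT.TTT
  TTTTT.
  TTTTTT
Step 2: 3 trees catch fire, 2 burn out
  TTTF..
  TTTTF.
  TTTTTF
  TT.TTT
  TTTTT.
  TTTTTT
Step 3: 4 trees catch fire, 3 burn out
  TTF...
  TTTF..
  TTTTF.
  TT.TTF
  TTTTT.
  TTTTTT
Step 4: 4 trees catch fire, 4 burn out
  TF....
  TTF...
  TTTF..
  TT.TF.
  TTTTT.
  TTTTTT
Step 5: 5 trees catch fire, 4 burn out
  F.....
  TF....
  TTF...
  TT.F..
  TTTTF.
  TTTTTT

F.....
TF....
TTF...
TT.F..
TTTTF.
TTTTTT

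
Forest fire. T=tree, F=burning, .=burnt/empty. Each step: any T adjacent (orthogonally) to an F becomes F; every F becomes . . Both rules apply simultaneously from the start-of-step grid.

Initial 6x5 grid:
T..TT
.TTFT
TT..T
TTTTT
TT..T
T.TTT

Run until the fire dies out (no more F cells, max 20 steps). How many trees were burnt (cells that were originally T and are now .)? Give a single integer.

Step 1: +3 fires, +1 burnt (F count now 3)
Step 2: +3 fires, +3 burnt (F count now 3)
Step 3: +2 fires, +3 burnt (F count now 2)
Step 4: +4 fires, +2 burnt (F count now 4)
Step 5: +4 fires, +4 burnt (F count now 4)
Step 6: +2 fires, +4 burnt (F count now 2)
Step 7: +2 fires, +2 burnt (F count now 2)
Step 8: +0 fires, +2 burnt (F count now 0)
Fire out after step 8
Initially T: 21, now '.': 29
Total burnt (originally-T cells now '.'): 20

Answer: 20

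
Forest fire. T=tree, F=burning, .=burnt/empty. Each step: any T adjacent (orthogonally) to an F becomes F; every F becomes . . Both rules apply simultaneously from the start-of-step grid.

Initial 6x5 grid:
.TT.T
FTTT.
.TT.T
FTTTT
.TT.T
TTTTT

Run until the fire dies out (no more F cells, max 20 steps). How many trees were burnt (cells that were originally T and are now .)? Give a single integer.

Answer: 20

Derivation:
Step 1: +2 fires, +2 burnt (F count now 2)
Step 2: +5 fires, +2 burnt (F count now 5)
Step 3: +6 fires, +5 burnt (F count now 6)
Step 4: +3 fires, +6 burnt (F count now 3)
Step 5: +3 fires, +3 burnt (F count now 3)
Step 6: +1 fires, +3 burnt (F count now 1)
Step 7: +0 fires, +1 burnt (F count now 0)
Fire out after step 7
Initially T: 21, now '.': 29
Total burnt (originally-T cells now '.'): 20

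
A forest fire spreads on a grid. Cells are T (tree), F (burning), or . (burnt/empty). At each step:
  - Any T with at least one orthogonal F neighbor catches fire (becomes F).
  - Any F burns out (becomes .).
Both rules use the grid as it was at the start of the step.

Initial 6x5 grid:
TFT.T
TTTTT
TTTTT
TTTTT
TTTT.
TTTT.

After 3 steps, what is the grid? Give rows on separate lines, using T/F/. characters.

Step 1: 3 trees catch fire, 1 burn out
  F.F.T
  TFTTT
  TTTTT
  TTTTT
  TTTT.
  TTTT.
Step 2: 3 trees catch fire, 3 burn out
  ....T
  F.FTT
  TFTTT
  TTTTT
  TTTT.
  TTTT.
Step 3: 4 trees catch fire, 3 burn out
  ....T
  ...FT
  F.FTT
  TFTTT
  TTTT.
  TTTT.

....T
...FT
F.FTT
TFTTT
TTTT.
TTTT.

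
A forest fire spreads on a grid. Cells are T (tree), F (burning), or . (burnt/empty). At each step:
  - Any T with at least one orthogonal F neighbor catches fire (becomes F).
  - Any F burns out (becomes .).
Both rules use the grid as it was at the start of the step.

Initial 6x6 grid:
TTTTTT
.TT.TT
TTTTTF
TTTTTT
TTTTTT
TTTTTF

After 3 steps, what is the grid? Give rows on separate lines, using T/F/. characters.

Step 1: 5 trees catch fire, 2 burn out
  TTTTTT
  .TT.TF
  TTTTF.
  TTTTTF
  TTTTTF
  TTTTF.
Step 2: 6 trees catch fire, 5 burn out
  TTTTTF
  .TT.F.
  TTTF..
  TTTTF.
  TTTTF.
  TTTF..
Step 3: 5 trees catch fire, 6 burn out
  TTTTF.
  .TT...
  TTF...
  TTTF..
  TTTF..
  TTF...

TTTTF.
.TT...
TTF...
TTTF..
TTTF..
TTF...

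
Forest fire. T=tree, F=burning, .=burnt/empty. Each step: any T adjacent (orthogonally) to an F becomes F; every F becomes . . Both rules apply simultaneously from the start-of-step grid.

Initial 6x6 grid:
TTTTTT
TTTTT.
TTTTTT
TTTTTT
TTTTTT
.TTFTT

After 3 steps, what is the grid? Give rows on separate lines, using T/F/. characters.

Step 1: 3 trees catch fire, 1 burn out
  TTTTTT
  TTTTT.
  TTTTTT
  TTTTTT
  TTTFTT
  .TF.FT
Step 2: 5 trees catch fire, 3 burn out
  TTTTTT
  TTTTT.
  TTTTTT
  TTTFTT
  TTF.FT
  .F...F
Step 3: 5 trees catch fire, 5 burn out
  TTTTTT
  TTTTT.
  TTTFTT
  TTF.FT
  TF...F
  ......

TTTTTT
TTTTT.
TTTFTT
TTF.FT
TF...F
......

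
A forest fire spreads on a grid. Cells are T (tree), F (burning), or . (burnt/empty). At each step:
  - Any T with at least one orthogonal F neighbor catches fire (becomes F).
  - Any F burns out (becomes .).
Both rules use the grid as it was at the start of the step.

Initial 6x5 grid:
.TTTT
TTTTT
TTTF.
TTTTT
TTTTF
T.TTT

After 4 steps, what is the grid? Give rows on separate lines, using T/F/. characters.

Step 1: 6 trees catch fire, 2 burn out
  .TTTT
  TTTFT
  TTF..
  TTTFF
  TTTF.
  T.TTF
Step 2: 7 trees catch fire, 6 burn out
  .TTFT
  TTF.F
  TF...
  TTF..
  TTF..
  T.TF.
Step 3: 7 trees catch fire, 7 burn out
  .TF.F
  TF...
  F....
  TF...
  TF...
  T.F..
Step 4: 4 trees catch fire, 7 burn out
  .F...
  F....
  .....
  F....
  F....
  T....

.F...
F....
.....
F....
F....
T....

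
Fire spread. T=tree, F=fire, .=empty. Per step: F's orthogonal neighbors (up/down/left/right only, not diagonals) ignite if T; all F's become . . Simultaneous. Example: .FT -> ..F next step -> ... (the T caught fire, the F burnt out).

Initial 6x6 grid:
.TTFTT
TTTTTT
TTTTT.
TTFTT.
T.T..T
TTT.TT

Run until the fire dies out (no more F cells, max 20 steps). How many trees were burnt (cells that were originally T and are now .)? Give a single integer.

Answer: 24

Derivation:
Step 1: +7 fires, +2 burnt (F count now 7)
Step 2: +9 fires, +7 burnt (F count now 9)
Step 3: +6 fires, +9 burnt (F count now 6)
Step 4: +2 fires, +6 burnt (F count now 2)
Step 5: +0 fires, +2 burnt (F count now 0)
Fire out after step 5
Initially T: 27, now '.': 33
Total burnt (originally-T cells now '.'): 24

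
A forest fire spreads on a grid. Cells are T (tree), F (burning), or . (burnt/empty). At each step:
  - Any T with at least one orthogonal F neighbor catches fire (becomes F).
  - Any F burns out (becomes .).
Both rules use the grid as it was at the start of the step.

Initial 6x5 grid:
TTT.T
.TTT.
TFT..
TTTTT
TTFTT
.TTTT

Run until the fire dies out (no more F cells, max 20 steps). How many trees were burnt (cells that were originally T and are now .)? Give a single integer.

Step 1: +8 fires, +2 burnt (F count now 8)
Step 2: +8 fires, +8 burnt (F count now 8)
Step 3: +5 fires, +8 burnt (F count now 5)
Step 4: +0 fires, +5 burnt (F count now 0)
Fire out after step 4
Initially T: 22, now '.': 29
Total burnt (originally-T cells now '.'): 21

Answer: 21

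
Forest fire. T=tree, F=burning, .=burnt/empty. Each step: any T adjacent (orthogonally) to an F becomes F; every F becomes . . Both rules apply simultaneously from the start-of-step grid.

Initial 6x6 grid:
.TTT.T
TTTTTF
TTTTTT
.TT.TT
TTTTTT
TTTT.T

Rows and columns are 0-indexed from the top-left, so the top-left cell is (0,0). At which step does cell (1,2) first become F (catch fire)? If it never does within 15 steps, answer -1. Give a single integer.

Step 1: cell (1,2)='T' (+3 fires, +1 burnt)
Step 2: cell (1,2)='T' (+3 fires, +3 burnt)
Step 3: cell (1,2)='F' (+5 fires, +3 burnt)
  -> target ignites at step 3
Step 4: cell (1,2)='.' (+5 fires, +5 burnt)
Step 5: cell (1,2)='.' (+5 fires, +5 burnt)
Step 6: cell (1,2)='.' (+4 fires, +5 burnt)
Step 7: cell (1,2)='.' (+2 fires, +4 burnt)
Step 8: cell (1,2)='.' (+2 fires, +2 burnt)
Step 9: cell (1,2)='.' (+1 fires, +2 burnt)
Step 10: cell (1,2)='.' (+0 fires, +1 burnt)
  fire out at step 10

3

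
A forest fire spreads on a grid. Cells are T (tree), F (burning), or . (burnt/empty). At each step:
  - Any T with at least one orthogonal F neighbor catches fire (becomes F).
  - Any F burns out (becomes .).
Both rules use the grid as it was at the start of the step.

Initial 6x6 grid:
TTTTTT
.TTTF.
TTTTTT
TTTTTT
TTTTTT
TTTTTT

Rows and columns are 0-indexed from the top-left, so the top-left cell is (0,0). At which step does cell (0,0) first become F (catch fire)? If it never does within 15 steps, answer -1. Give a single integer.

Step 1: cell (0,0)='T' (+3 fires, +1 burnt)
Step 2: cell (0,0)='T' (+6 fires, +3 burnt)
Step 3: cell (0,0)='T' (+6 fires, +6 burnt)
Step 4: cell (0,0)='T' (+6 fires, +6 burnt)
Step 5: cell (0,0)='F' (+6 fires, +6 burnt)
  -> target ignites at step 5
Step 6: cell (0,0)='.' (+3 fires, +6 burnt)
Step 7: cell (0,0)='.' (+2 fires, +3 burnt)
Step 8: cell (0,0)='.' (+1 fires, +2 burnt)
Step 9: cell (0,0)='.' (+0 fires, +1 burnt)
  fire out at step 9

5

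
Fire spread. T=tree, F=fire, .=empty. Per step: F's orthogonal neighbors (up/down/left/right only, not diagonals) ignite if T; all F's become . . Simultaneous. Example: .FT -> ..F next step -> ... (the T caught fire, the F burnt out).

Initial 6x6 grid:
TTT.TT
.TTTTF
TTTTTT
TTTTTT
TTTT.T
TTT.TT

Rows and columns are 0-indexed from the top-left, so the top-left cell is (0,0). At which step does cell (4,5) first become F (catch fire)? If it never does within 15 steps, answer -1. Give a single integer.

Step 1: cell (4,5)='T' (+3 fires, +1 burnt)
Step 2: cell (4,5)='T' (+4 fires, +3 burnt)
Step 3: cell (4,5)='F' (+4 fires, +4 burnt)
  -> target ignites at step 3
Step 4: cell (4,5)='.' (+5 fires, +4 burnt)
Step 5: cell (4,5)='.' (+5 fires, +5 burnt)
Step 6: cell (4,5)='.' (+4 fires, +5 burnt)
Step 7: cell (4,5)='.' (+3 fires, +4 burnt)
Step 8: cell (4,5)='.' (+2 fires, +3 burnt)
Step 9: cell (4,5)='.' (+1 fires, +2 burnt)
Step 10: cell (4,5)='.' (+0 fires, +1 burnt)
  fire out at step 10

3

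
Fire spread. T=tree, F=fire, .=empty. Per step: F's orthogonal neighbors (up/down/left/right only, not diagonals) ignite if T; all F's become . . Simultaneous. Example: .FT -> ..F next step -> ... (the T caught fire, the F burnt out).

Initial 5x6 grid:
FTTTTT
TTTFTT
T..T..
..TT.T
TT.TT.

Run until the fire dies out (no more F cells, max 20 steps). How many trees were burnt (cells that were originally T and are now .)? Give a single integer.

Answer: 16

Derivation:
Step 1: +6 fires, +2 burnt (F count now 6)
Step 2: +6 fires, +6 burnt (F count now 6)
Step 3: +3 fires, +6 burnt (F count now 3)
Step 4: +1 fires, +3 burnt (F count now 1)
Step 5: +0 fires, +1 burnt (F count now 0)
Fire out after step 5
Initially T: 19, now '.': 27
Total burnt (originally-T cells now '.'): 16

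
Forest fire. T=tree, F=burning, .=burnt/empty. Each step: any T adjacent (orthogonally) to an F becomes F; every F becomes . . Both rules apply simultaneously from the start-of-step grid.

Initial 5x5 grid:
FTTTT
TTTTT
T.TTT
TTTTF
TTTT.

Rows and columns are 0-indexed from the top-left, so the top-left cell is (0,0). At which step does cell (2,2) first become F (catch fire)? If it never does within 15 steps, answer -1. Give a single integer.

Step 1: cell (2,2)='T' (+4 fires, +2 burnt)
Step 2: cell (2,2)='T' (+7 fires, +4 burnt)
Step 3: cell (2,2)='F' (+8 fires, +7 burnt)
  -> target ignites at step 3
Step 4: cell (2,2)='.' (+2 fires, +8 burnt)
Step 5: cell (2,2)='.' (+0 fires, +2 burnt)
  fire out at step 5

3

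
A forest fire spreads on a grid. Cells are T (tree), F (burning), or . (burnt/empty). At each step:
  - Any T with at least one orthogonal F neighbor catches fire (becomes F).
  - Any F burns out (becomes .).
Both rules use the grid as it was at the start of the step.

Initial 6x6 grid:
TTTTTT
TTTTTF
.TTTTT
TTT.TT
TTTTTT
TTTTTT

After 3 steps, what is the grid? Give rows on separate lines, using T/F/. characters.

Step 1: 3 trees catch fire, 1 burn out
  TTTTTF
  TTTTF.
  .TTTTF
  TTT.TT
  TTTTTT
  TTTTTT
Step 2: 4 trees catch fire, 3 burn out
  TTTTF.
  TTTF..
  .TTTF.
  TTT.TF
  TTTTTT
  TTTTTT
Step 3: 5 trees catch fire, 4 burn out
  TTTF..
  TTF...
  .TTF..
  TTT.F.
  TTTTTF
  TTTTTT

TTTF..
TTF...
.TTF..
TTT.F.
TTTTTF
TTTTTT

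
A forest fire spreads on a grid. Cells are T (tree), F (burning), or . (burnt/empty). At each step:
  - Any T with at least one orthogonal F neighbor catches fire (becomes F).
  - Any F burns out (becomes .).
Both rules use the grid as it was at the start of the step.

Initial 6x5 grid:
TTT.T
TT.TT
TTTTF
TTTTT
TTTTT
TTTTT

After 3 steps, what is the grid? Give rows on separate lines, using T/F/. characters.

Step 1: 3 trees catch fire, 1 burn out
  TTT.T
  TT.TF
  TTTF.
  TTTTF
  TTTTT
  TTTTT
Step 2: 5 trees catch fire, 3 burn out
  TTT.F
  TT.F.
  TTF..
  TTTF.
  TTTTF
  TTTTT
Step 3: 4 trees catch fire, 5 burn out
  TTT..
  TT...
  TF...
  TTF..
  TTTF.
  TTTTF

TTT..
TT...
TF...
TTF..
TTTF.
TTTTF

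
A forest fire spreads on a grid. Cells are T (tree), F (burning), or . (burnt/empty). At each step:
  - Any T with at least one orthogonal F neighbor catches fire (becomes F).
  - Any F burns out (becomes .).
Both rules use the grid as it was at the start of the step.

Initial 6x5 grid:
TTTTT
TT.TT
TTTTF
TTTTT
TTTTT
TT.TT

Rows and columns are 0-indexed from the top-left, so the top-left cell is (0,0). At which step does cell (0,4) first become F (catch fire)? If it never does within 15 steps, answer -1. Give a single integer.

Step 1: cell (0,4)='T' (+3 fires, +1 burnt)
Step 2: cell (0,4)='F' (+5 fires, +3 burnt)
  -> target ignites at step 2
Step 3: cell (0,4)='.' (+5 fires, +5 burnt)
Step 4: cell (0,4)='.' (+6 fires, +5 burnt)
Step 5: cell (0,4)='.' (+4 fires, +6 burnt)
Step 6: cell (0,4)='.' (+3 fires, +4 burnt)
Step 7: cell (0,4)='.' (+1 fires, +3 burnt)
Step 8: cell (0,4)='.' (+0 fires, +1 burnt)
  fire out at step 8

2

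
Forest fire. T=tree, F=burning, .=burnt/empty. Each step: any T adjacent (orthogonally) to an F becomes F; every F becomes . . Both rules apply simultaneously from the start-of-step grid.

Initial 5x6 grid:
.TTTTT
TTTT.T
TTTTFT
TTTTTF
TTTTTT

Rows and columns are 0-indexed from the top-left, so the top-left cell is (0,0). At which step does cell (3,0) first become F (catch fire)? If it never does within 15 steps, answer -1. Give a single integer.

Step 1: cell (3,0)='T' (+4 fires, +2 burnt)
Step 2: cell (3,0)='T' (+5 fires, +4 burnt)
Step 3: cell (3,0)='T' (+6 fires, +5 burnt)
Step 4: cell (3,0)='T' (+6 fires, +6 burnt)
Step 5: cell (3,0)='F' (+4 fires, +6 burnt)
  -> target ignites at step 5
Step 6: cell (3,0)='.' (+1 fires, +4 burnt)
Step 7: cell (3,0)='.' (+0 fires, +1 burnt)
  fire out at step 7

5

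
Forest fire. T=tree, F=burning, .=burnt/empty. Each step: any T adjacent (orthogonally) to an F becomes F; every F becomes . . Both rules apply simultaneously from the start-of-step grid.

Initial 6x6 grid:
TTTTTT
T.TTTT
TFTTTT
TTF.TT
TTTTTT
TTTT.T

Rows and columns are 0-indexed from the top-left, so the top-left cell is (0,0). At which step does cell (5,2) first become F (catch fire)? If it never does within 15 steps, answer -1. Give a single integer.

Step 1: cell (5,2)='T' (+4 fires, +2 burnt)
Step 2: cell (5,2)='F' (+7 fires, +4 burnt)
  -> target ignites at step 2
Step 3: cell (5,2)='.' (+8 fires, +7 burnt)
Step 4: cell (5,2)='.' (+7 fires, +8 burnt)
Step 5: cell (5,2)='.' (+4 fires, +7 burnt)
Step 6: cell (5,2)='.' (+1 fires, +4 burnt)
Step 7: cell (5,2)='.' (+0 fires, +1 burnt)
  fire out at step 7

2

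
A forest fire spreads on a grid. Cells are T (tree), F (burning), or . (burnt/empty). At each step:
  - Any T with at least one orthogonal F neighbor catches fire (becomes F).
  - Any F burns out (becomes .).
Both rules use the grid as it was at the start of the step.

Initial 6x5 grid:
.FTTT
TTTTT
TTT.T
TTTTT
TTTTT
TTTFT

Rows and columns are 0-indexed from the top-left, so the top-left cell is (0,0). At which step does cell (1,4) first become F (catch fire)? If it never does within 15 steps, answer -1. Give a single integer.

Step 1: cell (1,4)='T' (+5 fires, +2 burnt)
Step 2: cell (1,4)='T' (+8 fires, +5 burnt)
Step 3: cell (1,4)='T' (+9 fires, +8 burnt)
Step 4: cell (1,4)='F' (+4 fires, +9 burnt)
  -> target ignites at step 4
Step 5: cell (1,4)='.' (+0 fires, +4 burnt)
  fire out at step 5

4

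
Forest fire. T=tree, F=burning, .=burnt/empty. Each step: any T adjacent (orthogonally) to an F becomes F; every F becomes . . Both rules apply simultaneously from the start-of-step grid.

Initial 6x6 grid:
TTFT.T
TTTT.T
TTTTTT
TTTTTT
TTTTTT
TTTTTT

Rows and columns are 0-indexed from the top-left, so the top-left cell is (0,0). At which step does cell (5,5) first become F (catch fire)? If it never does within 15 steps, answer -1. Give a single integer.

Step 1: cell (5,5)='T' (+3 fires, +1 burnt)
Step 2: cell (5,5)='T' (+4 fires, +3 burnt)
Step 3: cell (5,5)='T' (+4 fires, +4 burnt)
Step 4: cell (5,5)='T' (+5 fires, +4 burnt)
Step 5: cell (5,5)='T' (+6 fires, +5 burnt)
Step 6: cell (5,5)='T' (+6 fires, +6 burnt)
Step 7: cell (5,5)='T' (+4 fires, +6 burnt)
Step 8: cell (5,5)='F' (+1 fires, +4 burnt)
  -> target ignites at step 8
Step 9: cell (5,5)='.' (+0 fires, +1 burnt)
  fire out at step 9

8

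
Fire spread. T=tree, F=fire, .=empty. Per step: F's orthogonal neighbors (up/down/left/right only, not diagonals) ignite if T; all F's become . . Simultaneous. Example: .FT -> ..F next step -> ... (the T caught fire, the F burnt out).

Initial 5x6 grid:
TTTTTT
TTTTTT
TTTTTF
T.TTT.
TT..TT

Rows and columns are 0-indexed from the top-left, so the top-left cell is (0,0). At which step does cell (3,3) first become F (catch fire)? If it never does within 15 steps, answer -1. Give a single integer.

Step 1: cell (3,3)='T' (+2 fires, +1 burnt)
Step 2: cell (3,3)='T' (+4 fires, +2 burnt)
Step 3: cell (3,3)='F' (+5 fires, +4 burnt)
  -> target ignites at step 3
Step 4: cell (3,3)='.' (+5 fires, +5 burnt)
Step 5: cell (3,3)='.' (+3 fires, +5 burnt)
Step 6: cell (3,3)='.' (+3 fires, +3 burnt)
Step 7: cell (3,3)='.' (+2 fires, +3 burnt)
Step 8: cell (3,3)='.' (+1 fires, +2 burnt)
Step 9: cell (3,3)='.' (+0 fires, +1 burnt)
  fire out at step 9

3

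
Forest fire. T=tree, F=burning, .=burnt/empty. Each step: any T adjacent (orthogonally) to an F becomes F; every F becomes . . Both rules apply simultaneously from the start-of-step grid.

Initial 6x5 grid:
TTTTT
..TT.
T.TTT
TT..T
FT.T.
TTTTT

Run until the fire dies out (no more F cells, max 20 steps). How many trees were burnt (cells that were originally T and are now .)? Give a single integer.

Answer: 10

Derivation:
Step 1: +3 fires, +1 burnt (F count now 3)
Step 2: +3 fires, +3 burnt (F count now 3)
Step 3: +1 fires, +3 burnt (F count now 1)
Step 4: +1 fires, +1 burnt (F count now 1)
Step 5: +2 fires, +1 burnt (F count now 2)
Step 6: +0 fires, +2 burnt (F count now 0)
Fire out after step 6
Initially T: 21, now '.': 19
Total burnt (originally-T cells now '.'): 10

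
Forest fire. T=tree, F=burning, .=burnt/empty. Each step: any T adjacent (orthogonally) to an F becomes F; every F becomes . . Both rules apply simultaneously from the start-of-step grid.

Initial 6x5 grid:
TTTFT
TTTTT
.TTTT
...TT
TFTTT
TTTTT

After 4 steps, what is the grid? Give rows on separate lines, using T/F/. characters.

Step 1: 6 trees catch fire, 2 burn out
  TTF.F
  TTTFT
  .TTTT
  ...TT
  F.FTT
  TFTTT
Step 2: 7 trees catch fire, 6 burn out
  TF...
  TTF.F
  .TTFT
  ...TT
  ...FT
  F.FTT
Step 3: 7 trees catch fire, 7 burn out
  F....
  TF...
  .TF.F
  ...FT
  ....F
  ...FT
Step 4: 4 trees catch fire, 7 burn out
  .....
  F....
  .F...
  ....F
  .....
  ....F

.....
F....
.F...
....F
.....
....F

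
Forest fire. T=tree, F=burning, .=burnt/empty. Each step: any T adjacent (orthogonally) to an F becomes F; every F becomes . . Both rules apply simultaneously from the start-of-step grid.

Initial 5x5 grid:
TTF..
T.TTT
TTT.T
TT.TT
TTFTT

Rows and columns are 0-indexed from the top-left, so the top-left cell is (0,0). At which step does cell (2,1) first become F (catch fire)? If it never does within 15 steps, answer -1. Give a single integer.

Step 1: cell (2,1)='T' (+4 fires, +2 burnt)
Step 2: cell (2,1)='T' (+7 fires, +4 burnt)
Step 3: cell (2,1)='F' (+5 fires, +7 burnt)
  -> target ignites at step 3
Step 4: cell (2,1)='.' (+2 fires, +5 burnt)
Step 5: cell (2,1)='.' (+0 fires, +2 burnt)
  fire out at step 5

3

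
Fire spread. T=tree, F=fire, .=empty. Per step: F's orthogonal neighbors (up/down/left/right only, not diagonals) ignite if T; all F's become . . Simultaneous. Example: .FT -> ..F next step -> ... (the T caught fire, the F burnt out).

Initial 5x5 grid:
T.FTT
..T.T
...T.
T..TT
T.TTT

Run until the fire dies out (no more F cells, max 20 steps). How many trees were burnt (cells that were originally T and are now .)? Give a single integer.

Answer: 4

Derivation:
Step 1: +2 fires, +1 burnt (F count now 2)
Step 2: +1 fires, +2 burnt (F count now 1)
Step 3: +1 fires, +1 burnt (F count now 1)
Step 4: +0 fires, +1 burnt (F count now 0)
Fire out after step 4
Initially T: 13, now '.': 16
Total burnt (originally-T cells now '.'): 4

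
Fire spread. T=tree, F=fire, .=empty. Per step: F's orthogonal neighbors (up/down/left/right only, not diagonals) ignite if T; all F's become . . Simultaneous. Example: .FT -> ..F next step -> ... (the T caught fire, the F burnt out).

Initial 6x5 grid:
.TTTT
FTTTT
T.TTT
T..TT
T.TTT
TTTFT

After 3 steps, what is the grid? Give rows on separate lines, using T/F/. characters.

Step 1: 5 trees catch fire, 2 burn out
  .TTTT
  .FTTT
  F.TTT
  T..TT
  T.TFT
  TTF.F
Step 2: 7 trees catch fire, 5 burn out
  .FTTT
  ..FTT
  ..TTT
  F..FT
  T.F.F
  TF...
Step 3: 7 trees catch fire, 7 burn out
  ..FTT
  ...FT
  ..FFT
  ....F
  F....
  F....

..FTT
...FT
..FFT
....F
F....
F....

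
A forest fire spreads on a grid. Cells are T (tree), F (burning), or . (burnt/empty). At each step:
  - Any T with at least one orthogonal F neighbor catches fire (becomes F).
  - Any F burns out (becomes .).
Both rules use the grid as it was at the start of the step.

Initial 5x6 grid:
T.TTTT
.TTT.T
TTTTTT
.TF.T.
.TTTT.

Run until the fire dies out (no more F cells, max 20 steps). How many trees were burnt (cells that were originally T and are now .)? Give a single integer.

Answer: 20

Derivation:
Step 1: +3 fires, +1 burnt (F count now 3)
Step 2: +5 fires, +3 burnt (F count now 5)
Step 3: +6 fires, +5 burnt (F count now 6)
Step 4: +3 fires, +6 burnt (F count now 3)
Step 5: +2 fires, +3 burnt (F count now 2)
Step 6: +1 fires, +2 burnt (F count now 1)
Step 7: +0 fires, +1 burnt (F count now 0)
Fire out after step 7
Initially T: 21, now '.': 29
Total burnt (originally-T cells now '.'): 20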